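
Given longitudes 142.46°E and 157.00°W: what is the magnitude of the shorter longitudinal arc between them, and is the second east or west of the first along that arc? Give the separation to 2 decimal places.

Raw difference: -157.00 − 142.46 = -299.46°.
Normalise into (−180°, 180°]: -299.46° + 360° = 60.54°.
Positive ⇒ the second point lies to the east; separation 60.54°.

60.54° east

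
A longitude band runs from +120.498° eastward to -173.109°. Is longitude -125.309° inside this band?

No

Band width going east from +120.498° to -173.109°: ((-173.109 − 120.498) mod 360) = 66.393°.
Offset of -125.309° east of the west edge: ((-125.309 − 120.498) mod 360) = 114.193°.
114.193° > 66.393° ⇒ outside.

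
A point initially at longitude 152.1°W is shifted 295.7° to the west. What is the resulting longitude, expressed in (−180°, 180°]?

Start at -152.1°; shift −295.7° → -447.8°.
-447.8° lies outside (−180°, 180°]; add 360° → -87.8°.

87.8°W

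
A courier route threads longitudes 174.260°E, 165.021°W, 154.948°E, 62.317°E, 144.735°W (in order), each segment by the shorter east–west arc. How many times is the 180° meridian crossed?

Leg 1: +174.260° → -165.021°, shortest Δλ = 20.719° (east) — crosses 180°.
Leg 2: -165.021° → +154.948°, shortest Δλ = -40.031° (west) — crosses 180°.
Leg 3: +154.948° → +62.317°, shortest Δλ = -92.631° (west) — does not cross 180°.
Leg 4: +62.317° → -144.735°, shortest Δλ = 152.948° (east) — crosses 180°.
Total crossings: 3.

3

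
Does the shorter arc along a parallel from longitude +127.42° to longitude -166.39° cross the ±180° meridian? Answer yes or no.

Naïve |-166.39 − 127.42| = 293.81° > 180°, so the shorter arc goes the other way round — across 180°.
Signed shortest Δλ = ((-166.39 − 127.42 + 180) mod 360) − 180 = 66.19°.
Going east by 66.19° from +127.42° passes through 180° before reaching -166.39°.

Yes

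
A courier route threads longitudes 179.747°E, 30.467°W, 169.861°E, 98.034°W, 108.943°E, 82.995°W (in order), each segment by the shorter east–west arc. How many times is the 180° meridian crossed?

5

Leg 1: +179.747° → -30.467°, shortest Δλ = 149.786° (east) — crosses 180°.
Leg 2: -30.467° → +169.861°, shortest Δλ = -159.672° (west) — crosses 180°.
Leg 3: +169.861° → -98.034°, shortest Δλ = 92.105° (east) — crosses 180°.
Leg 4: -98.034° → +108.943°, shortest Δλ = -153.023° (west) — crosses 180°.
Leg 5: +108.943° → -82.995°, shortest Δλ = 168.062° (east) — crosses 180°.
Total crossings: 5.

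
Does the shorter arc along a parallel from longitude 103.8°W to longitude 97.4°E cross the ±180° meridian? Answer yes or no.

Naïve |97.4 − -103.8| = 201.2° > 180°, so the shorter arc goes the other way round — across 180°.
Signed shortest Δλ = ((97.4 − -103.8 + 180) mod 360) − 180 = -158.8°.
Going west by 158.8° from -103.8° passes through 180° before reaching +97.4°.

Yes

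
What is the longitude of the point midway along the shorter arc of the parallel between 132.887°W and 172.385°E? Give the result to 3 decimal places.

Signed shortest Δλ from -132.887° to +172.385° is -54.728°.
Midpoint longitude = -132.887° + (-54.728°)/2 = -132.887° − 27.364° = -160.251°.
(The naïve average (-132.887 + +172.385)/2 = 19.749° is on the wrong side of the globe.)

160.251°W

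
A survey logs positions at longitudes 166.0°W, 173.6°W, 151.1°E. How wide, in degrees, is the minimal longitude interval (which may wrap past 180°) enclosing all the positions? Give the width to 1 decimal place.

42.9°

Sort the longitudes: -173.6°, -166.0°, +151.1°.
Eastward gaps between consecutive values (wrapping around): 7.6°, 317.1°, 35.3°.
Largest gap = 317.1° ⇒ minimal covering band is its complement: 360° − 317.1° = 42.9°.
Band runs from +151.1° eastward to -166.0°, crossing the antimeridian.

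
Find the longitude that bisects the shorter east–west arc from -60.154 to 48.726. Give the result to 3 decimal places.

Signed shortest Δλ from -60.154° to +48.726° is +108.880°.
Midpoint longitude = -60.154° + (+108.880°)/2 = -60.154° + 54.440° = -5.714°.

-5.714°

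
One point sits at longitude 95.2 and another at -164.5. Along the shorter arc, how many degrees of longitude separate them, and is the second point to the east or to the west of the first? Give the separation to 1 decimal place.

100.3° east

Raw difference: -164.5 − 95.2 = -259.7°.
Normalise into (−180°, 180°]: -259.7° + 360° = 100.3°.
Positive ⇒ the second point lies to the east; separation 100.3°.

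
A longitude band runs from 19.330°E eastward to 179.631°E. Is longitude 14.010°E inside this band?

Band width going east from +19.330° to +179.631°: ((179.631 − 19.330) mod 360) = 160.301°.
Offset of +14.010° east of the west edge: ((14.010 − 19.330) mod 360) = 354.680°.
354.680° > 160.301° ⇒ outside.

No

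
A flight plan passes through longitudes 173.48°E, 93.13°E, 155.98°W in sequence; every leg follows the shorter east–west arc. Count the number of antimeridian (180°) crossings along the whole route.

Leg 1: +173.48° → +93.13°, shortest Δλ = -80.35° (west) — does not cross 180°.
Leg 2: +93.13° → -155.98°, shortest Δλ = 110.89° (east) — crosses 180°.
Total crossings: 1.

1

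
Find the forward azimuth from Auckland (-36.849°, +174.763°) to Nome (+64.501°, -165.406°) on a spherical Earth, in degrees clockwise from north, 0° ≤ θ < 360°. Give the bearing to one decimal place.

Δλ = -165.406 − 174.763 = -340.169°; wrapped into (−180°, 180°]: 19.831°.
θ = atan2( sin Δλ · cos φ₂ , cos φ₁ · sin φ₂ − sin φ₁ · cos φ₂ · cos Δλ )
  = atan2(0.14604, 0.96513) = 8.605° → normalised to [0°, 360°): 8.605°.

8.6°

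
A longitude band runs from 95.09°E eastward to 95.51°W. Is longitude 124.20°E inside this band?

Yes

Band width going east from +95.09° to -95.51°: ((-95.51 − 95.09) mod 360) = 169.40°.
Offset of +124.20° east of the west edge: ((124.20 − 95.09) mod 360) = 29.11°.
29.11° ≤ 169.40° ⇒ inside.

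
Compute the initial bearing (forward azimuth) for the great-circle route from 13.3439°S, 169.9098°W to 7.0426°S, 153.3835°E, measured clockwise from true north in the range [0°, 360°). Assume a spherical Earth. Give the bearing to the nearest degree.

Δλ = 153.3835 − -169.9098 = 323.2933°; wrapped into (−180°, 180°]: -36.7067°.
θ = atan2( sin Δλ · cos φ₂ , cos φ₁ · sin φ₂ − sin φ₁ · cos φ₂ · cos Δλ )
  = atan2(-0.59321, 0.06434) = -83.810° → normalised to [0°, 360°): 276.190°.

276°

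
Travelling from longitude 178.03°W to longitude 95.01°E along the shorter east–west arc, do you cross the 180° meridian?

Yes

Naïve |95.01 − -178.03| = 273.04° > 180°, so the shorter arc goes the other way round — across 180°.
Signed shortest Δλ = ((95.01 − -178.03 + 180) mod 360) − 180 = -86.96°.
Going west by 86.96° from -178.03° passes through 180° before reaching +95.01°.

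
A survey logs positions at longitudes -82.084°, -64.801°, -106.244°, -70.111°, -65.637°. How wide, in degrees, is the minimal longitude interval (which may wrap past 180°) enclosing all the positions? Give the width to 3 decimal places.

Sort the longitudes: -106.244°, -82.084°, -70.111°, -65.637°, -64.801°.
Eastward gaps between consecutive values (wrapping around): 24.160°, 11.973°, 4.474°, 0.836°, 318.557°.
Largest gap = 318.557° ⇒ minimal covering band is its complement: 360° − 318.557° = 41.443°.
Band runs from -106.244° eastward to -64.801°.

41.443°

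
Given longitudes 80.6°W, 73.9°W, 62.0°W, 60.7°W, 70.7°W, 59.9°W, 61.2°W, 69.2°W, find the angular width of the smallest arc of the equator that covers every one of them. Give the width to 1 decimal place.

20.7°

Sort the longitudes: -80.6°, -73.9°, -70.7°, -69.2°, -62.0°, -61.2°, -60.7°, -59.9°.
Eastward gaps between consecutive values (wrapping around): 6.7°, 3.2°, 1.5°, 7.2°, 0.8°, 0.5°, 0.8°, 339.3°.
Largest gap = 339.3° ⇒ minimal covering band is its complement: 360° − 339.3° = 20.7°.
Band runs from -80.6° eastward to -59.9°.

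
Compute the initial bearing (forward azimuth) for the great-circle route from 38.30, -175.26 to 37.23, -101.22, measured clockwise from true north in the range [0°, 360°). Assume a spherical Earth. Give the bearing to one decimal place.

Δλ = -101.22 − -175.26 = 74.04°.
θ = atan2( sin Δλ · cos φ₂ , cos φ₁ · sin φ₂ − sin φ₁ · cos φ₂ · cos Δλ )
  = atan2(0.76552, 0.33911) = 66.107° → normalised to [0°, 360°): 66.107°.

66.1°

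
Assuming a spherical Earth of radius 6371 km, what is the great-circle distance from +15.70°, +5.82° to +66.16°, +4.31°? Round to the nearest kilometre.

Δλ = 4.31 − 5.82 = -1.51°.
Δφ = 66.16 − 15.70 = 50.46°.
a = sin²(Δφ/2) + cos φ₁ · cos φ₂ · sin²(Δλ/2) = 0.181759.
c = 2·atan2(√a, √(1−a)) = 0.88087 rad → d = 6371·c ≈ 5612.01 km.

5612 km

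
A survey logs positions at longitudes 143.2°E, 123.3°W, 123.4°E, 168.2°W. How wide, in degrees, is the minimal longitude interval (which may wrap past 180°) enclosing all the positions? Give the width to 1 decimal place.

113.3°

Sort the longitudes: -168.2°, -123.3°, +123.4°, +143.2°.
Eastward gaps between consecutive values (wrapping around): 44.9°, 246.7°, 19.8°, 48.6°.
Largest gap = 246.7° ⇒ minimal covering band is its complement: 360° − 246.7° = 113.3°.
Band runs from +123.4° eastward to -123.3°, crossing the antimeridian.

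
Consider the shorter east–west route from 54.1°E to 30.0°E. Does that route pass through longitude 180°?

No

Signed shortest Δλ = ((30.0 − 54.1 + 180) mod 360) − 180 = -24.1°.
Going west by 24.1° from +54.1° reaches +30.0° without touching 180°.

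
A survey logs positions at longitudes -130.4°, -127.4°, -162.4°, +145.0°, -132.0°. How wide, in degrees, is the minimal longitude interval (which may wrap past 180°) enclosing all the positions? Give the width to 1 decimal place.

87.6°

Sort the longitudes: -162.4°, -132.0°, -130.4°, -127.4°, +145.0°.
Eastward gaps between consecutive values (wrapping around): 30.4°, 1.6°, 3.0°, 272.4°, 52.6°.
Largest gap = 272.4° ⇒ minimal covering band is its complement: 360° − 272.4° = 87.6°.
Band runs from +145.0° eastward to -127.4°, crossing the antimeridian.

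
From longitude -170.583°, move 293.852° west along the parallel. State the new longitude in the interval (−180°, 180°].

-104.435°

Start at -170.583°; shift −293.852° → -464.435°.
-464.435° lies outside (−180°, 180°]; add 360° → -104.435°.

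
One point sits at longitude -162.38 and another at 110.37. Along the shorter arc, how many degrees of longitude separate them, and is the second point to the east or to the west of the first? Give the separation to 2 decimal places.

87.25° west

Raw difference: 110.37 − -162.38 = 272.75°.
Normalise into (−180°, 180°]: 272.75° − 360° = -87.25°.
Negative ⇒ the second point lies to the west; separation 87.25°.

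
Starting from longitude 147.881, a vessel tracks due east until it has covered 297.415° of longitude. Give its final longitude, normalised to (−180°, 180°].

+85.296°

Start at +147.881°; shift +297.415° → +445.296°.
+445.296° lies outside (−180°, 180°]; subtract 360° → +85.296°.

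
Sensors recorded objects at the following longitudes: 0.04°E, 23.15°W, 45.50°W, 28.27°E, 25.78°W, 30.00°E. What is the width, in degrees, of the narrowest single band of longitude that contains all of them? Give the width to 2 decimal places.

Sort the longitudes: -45.50°, -25.78°, -23.15°, +0.04°, +28.27°, +30.00°.
Eastward gaps between consecutive values (wrapping around): 19.72°, 2.63°, 23.19°, 28.23°, 1.73°, 284.50°.
Largest gap = 284.50° ⇒ minimal covering band is its complement: 360° − 284.50° = 75.50°.
Band runs from -45.50° eastward to +30.00°.

75.50°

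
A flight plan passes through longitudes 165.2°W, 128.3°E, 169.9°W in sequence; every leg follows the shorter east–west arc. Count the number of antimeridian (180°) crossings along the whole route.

Leg 1: -165.2° → +128.3°, shortest Δλ = -66.5° (west) — crosses 180°.
Leg 2: +128.3° → -169.9°, shortest Δλ = 61.8° (east) — crosses 180°.
Total crossings: 2.

2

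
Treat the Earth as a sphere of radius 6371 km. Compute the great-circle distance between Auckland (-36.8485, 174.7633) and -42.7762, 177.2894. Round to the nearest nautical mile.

374 nmi

Δλ = 177.2894 − 174.7633 = 2.5261°.
Δφ = -42.7762 − -36.8485 = -5.9277°.
a = sin²(Δφ/2) + cos φ₁ · cos φ₂ · sin²(Δλ/2) = 0.002959.
c = 2·atan2(√a, √(1−a)) = 0.10885 rad → d = 6371·c ≈ 693.45 km ≈ 374.43 nmi.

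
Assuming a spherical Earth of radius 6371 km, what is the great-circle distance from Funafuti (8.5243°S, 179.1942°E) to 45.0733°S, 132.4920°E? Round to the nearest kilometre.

Δλ = 132.4920 − 179.1942 = -46.7022°.
Δφ = -45.0733 − -8.5243 = -36.5490°.
a = sin²(Δφ/2) + cos φ₁ · cos φ₂ · sin²(Δλ/2) = 0.208048.
c = 2·atan2(√a, √(1−a)) = 0.94727 rad → d = 6371·c ≈ 6035.04 km.

6035 km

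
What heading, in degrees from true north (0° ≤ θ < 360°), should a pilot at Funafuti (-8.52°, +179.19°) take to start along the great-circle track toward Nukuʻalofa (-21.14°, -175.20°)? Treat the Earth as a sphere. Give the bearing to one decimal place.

Δλ = -175.20 − 179.19 = -354.39°; wrapped into (−180°, 180°]: 5.61°.
θ = atan2( sin Δλ · cos φ₂ , cos φ₁ · sin φ₂ − sin φ₁ · cos φ₂ · cos Δλ )
  = atan2(0.09118, -0.21915) = 157.410° → normalised to [0°, 360°): 157.410°.

157.4°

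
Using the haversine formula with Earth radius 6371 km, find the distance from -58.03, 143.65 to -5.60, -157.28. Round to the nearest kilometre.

7705 km

Δλ = -157.28 − 143.65 = -300.93°; wrapped into (−180°, 180°]: 59.07°.
Δφ = -5.60 − -58.03 = 52.43°.
a = sin²(Δφ/2) + cos φ₁ · cos φ₂ · sin²(Δλ/2) = 0.323186.
c = 2·atan2(√a, √(1−a)) = 1.20935 rad → d = 6371·c ≈ 7704.76 km.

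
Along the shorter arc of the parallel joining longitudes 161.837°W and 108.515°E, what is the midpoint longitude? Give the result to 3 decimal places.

Signed shortest Δλ from -161.837° to +108.515° is -89.648°.
Midpoint longitude = -161.837° + (-89.648°)/2 = -161.837° − 44.824° = -206.661°.
Normalise into (−180°, 180°]: +153.339°.
(The naïve average (-161.837 + +108.515)/2 = -26.661° is on the wrong side of the globe.)

153.339°E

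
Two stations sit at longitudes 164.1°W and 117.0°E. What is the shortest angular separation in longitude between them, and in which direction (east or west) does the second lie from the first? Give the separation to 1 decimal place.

Raw difference: 117.0 − -164.1 = 281.1°.
Normalise into (−180°, 180°]: 281.1° − 360° = -78.9°.
Negative ⇒ the second point lies to the west; separation 78.9°.

78.9° west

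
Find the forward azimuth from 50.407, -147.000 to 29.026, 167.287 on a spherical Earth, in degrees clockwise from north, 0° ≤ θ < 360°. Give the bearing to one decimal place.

Δλ = 167.287 − -147.000 = 314.287°; wrapped into (−180°, 180°]: -45.713°.
θ = atan2( sin Δλ · cos φ₂ , cos φ₁ · sin φ₂ − sin φ₁ · cos φ₂ · cos Δλ )
  = atan2(-0.62594, -0.16125) = -104.446° → normalised to [0°, 360°): 255.554°.

255.6°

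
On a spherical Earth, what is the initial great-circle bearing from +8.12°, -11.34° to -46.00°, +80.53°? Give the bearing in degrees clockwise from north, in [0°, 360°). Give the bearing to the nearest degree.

136°

Δλ = 80.53 − -11.34 = 91.87°.
θ = atan2( sin Δλ · cos φ₂ , cos φ₁ · sin φ₂ − sin φ₁ · cos φ₂ · cos Δλ )
  = atan2(0.69429, -0.70893) = 135.598° → normalised to [0°, 360°): 135.598°.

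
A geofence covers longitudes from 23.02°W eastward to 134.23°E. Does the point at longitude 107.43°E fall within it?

Yes

Band width going east from -23.02° to +134.23°: ((134.23 − -23.02) mod 360) = 157.25°.
Offset of +107.43° east of the west edge: ((107.43 − -23.02) mod 360) = 130.45°.
130.45° ≤ 157.25° ⇒ inside.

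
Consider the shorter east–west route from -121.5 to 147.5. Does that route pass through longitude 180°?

Naïve |147.5 − -121.5| = 269.0° > 180°, so the shorter arc goes the other way round — across 180°.
Signed shortest Δλ = ((147.5 − -121.5 + 180) mod 360) − 180 = -91.0°.
Going west by 91.0° from -121.5° passes through 180° before reaching +147.5°.

Yes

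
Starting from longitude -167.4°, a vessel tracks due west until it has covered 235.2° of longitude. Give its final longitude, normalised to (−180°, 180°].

-42.6°

Start at -167.4°; shift −235.2° → -402.6°.
-402.6° lies outside (−180°, 180°]; add 360° → -42.6°.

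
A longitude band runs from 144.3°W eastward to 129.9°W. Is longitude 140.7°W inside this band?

Band width going east from -144.3° to -129.9°: ((-129.9 − -144.3) mod 360) = 14.4°.
Offset of -140.7° east of the west edge: ((-140.7 − -144.3) mod 360) = 3.6°.
3.6° ≤ 14.4° ⇒ inside.

Yes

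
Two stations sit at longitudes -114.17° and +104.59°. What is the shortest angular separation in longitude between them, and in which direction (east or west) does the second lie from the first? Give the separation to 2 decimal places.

Raw difference: 104.59 − -114.17 = 218.76°.
Normalise into (−180°, 180°]: 218.76° − 360° = -141.24°.
Negative ⇒ the second point lies to the west; separation 141.24°.

141.24° west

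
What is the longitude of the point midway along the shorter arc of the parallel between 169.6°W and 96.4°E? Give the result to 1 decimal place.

143.4°E

Signed shortest Δλ from -169.6° to +96.4° is -94.0°.
Midpoint longitude = -169.6° + (-94.0°)/2 = -169.6° − 47.0° = -216.6°.
Normalise into (−180°, 180°]: +143.4°.
(The naïve average (-169.6 + +96.4)/2 = -36.6° is on the wrong side of the globe.)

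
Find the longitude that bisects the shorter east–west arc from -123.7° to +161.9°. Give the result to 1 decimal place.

-160.9°

Signed shortest Δλ from -123.7° to +161.9° is -74.4°.
Midpoint longitude = -123.7° + (-74.4°)/2 = -123.7° − 37.2° = -160.9°.
(The naïve average (-123.7 + +161.9)/2 = 19.1° is on the wrong side of the globe.)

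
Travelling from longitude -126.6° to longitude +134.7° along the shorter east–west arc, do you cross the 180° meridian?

Naïve |134.7 − -126.6| = 261.3° > 180°, so the shorter arc goes the other way round — across 180°.
Signed shortest Δλ = ((134.7 − -126.6 + 180) mod 360) − 180 = -98.7°.
Going west by 98.7° from -126.6° passes through 180° before reaching +134.7°.

Yes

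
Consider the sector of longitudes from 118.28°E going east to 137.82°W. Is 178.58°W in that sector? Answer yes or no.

Yes

Band width going east from +118.28° to -137.82°: ((-137.82 − 118.28) mod 360) = 103.90°.
Offset of -178.58° east of the west edge: ((-178.58 − 118.28) mod 360) = 63.14°.
63.14° ≤ 103.90° ⇒ inside.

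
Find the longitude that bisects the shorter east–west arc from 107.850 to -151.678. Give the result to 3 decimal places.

+158.086°

Signed shortest Δλ from +107.850° to -151.678° is +100.472°.
Midpoint longitude = +107.850° + (+100.472°)/2 = +107.850° + 50.236° = +158.086°.
(The naïve average (+107.850 + -151.678)/2 = -21.914° is on the wrong side of the globe.)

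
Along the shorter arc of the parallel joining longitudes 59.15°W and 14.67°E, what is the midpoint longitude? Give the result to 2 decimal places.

Signed shortest Δλ from -59.15° to +14.67° is +73.82°.
Midpoint longitude = -59.15° + (+73.82°)/2 = -59.15° + 36.91° = -22.24°.

22.24°W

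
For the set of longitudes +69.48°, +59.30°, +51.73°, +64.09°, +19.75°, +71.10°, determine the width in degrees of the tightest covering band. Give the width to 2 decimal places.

Sort the longitudes: +19.75°, +51.73°, +59.30°, +64.09°, +69.48°, +71.10°.
Eastward gaps between consecutive values (wrapping around): 31.98°, 7.57°, 4.79°, 5.39°, 1.62°, 308.65°.
Largest gap = 308.65° ⇒ minimal covering band is its complement: 360° − 308.65° = 51.35°.
Band runs from +19.75° eastward to +71.10°.

51.35°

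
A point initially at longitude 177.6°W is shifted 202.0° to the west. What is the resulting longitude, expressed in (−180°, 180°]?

Start at -177.6°; shift −202.0° → -379.6°.
-379.6° lies outside (−180°, 180°]; add 360° → -19.6°.

19.6°W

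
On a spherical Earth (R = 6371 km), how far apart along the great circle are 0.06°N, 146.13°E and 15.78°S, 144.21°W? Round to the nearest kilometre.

Δλ = -144.21 − 146.13 = -290.34°; wrapped into (−180°, 180°]: 69.66°.
Δφ = -15.78 − 0.06 = -15.84°.
a = sin²(Δφ/2) + cos φ₁ · cos φ₂ · sin²(Δλ/2) = 0.332897.
c = 2·atan2(√a, √(1−a)) = 1.23003 rad → d = 6371·c ≈ 7836.55 km.

7837 km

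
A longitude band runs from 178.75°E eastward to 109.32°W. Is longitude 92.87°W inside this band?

Band width going east from +178.75° to -109.32°: ((-109.32 − 178.75) mod 360) = 71.93°.
Offset of -92.87° east of the west edge: ((-92.87 − 178.75) mod 360) = 88.38°.
88.38° > 71.93° ⇒ outside.

No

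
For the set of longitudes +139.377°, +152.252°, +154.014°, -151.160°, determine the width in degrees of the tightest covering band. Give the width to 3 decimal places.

Sort the longitudes: -151.160°, +139.377°, +152.252°, +154.014°.
Eastward gaps between consecutive values (wrapping around): 290.537°, 12.875°, 1.762°, 54.826°.
Largest gap = 290.537° ⇒ minimal covering band is its complement: 360° − 290.537° = 69.463°.
Band runs from +139.377° eastward to -151.160°, crossing the antimeridian.

69.463°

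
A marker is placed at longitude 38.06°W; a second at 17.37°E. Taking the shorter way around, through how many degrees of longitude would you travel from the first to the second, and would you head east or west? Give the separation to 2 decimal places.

Raw difference: 17.37 − -38.06 = 55.43°.
Normalise into (−180°, 180°]: 55.43° stays 55.43°.
Positive ⇒ the second point lies to the east; separation 55.43°.

55.43° east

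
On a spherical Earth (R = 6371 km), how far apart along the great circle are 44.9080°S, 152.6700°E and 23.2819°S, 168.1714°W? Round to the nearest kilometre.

Δλ = -168.1714 − 152.6700 = -320.8414°; wrapped into (−180°, 180°]: 39.1586°.
Δφ = -23.2819 − -44.9080 = 21.6261°.
a = sin²(Δφ/2) + cos φ₁ · cos φ₂ · sin²(Δλ/2) = 0.108254.
c = 2·atan2(√a, √(1−a)) = 0.67053 rad → d = 6371·c ≈ 4271.96 km.

4272 km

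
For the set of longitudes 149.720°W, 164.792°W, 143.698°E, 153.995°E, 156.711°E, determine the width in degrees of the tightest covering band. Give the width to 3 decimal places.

66.582°

Sort the longitudes: -164.792°, -149.720°, +143.698°, +153.995°, +156.711°.
Eastward gaps between consecutive values (wrapping around): 15.072°, 293.418°, 10.297°, 2.716°, 38.497°.
Largest gap = 293.418° ⇒ minimal covering band is its complement: 360° − 293.418° = 66.582°.
Band runs from +143.698° eastward to -149.720°, crossing the antimeridian.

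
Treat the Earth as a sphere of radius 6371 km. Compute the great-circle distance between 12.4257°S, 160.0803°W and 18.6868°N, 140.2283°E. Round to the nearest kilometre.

7400 km

Δλ = 140.2283 − -160.0803 = 300.3086°; wrapped into (−180°, 180°]: -59.6914°.
Δφ = 18.6868 − -12.4257 = 31.1125°.
a = sin²(Δφ/2) + cos φ₁ · cos φ₂ · sin²(Δλ/2) = 0.301042.
c = 2·atan2(√a, √(1−a)) = 1.16155 rad → d = 6371·c ≈ 7400.25 km.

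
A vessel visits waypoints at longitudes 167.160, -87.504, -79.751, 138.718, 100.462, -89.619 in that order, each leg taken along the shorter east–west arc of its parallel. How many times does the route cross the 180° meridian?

3

Leg 1: +167.160° → -87.504°, shortest Δλ = 105.336° (east) — crosses 180°.
Leg 2: -87.504° → -79.751°, shortest Δλ = 7.753° (east) — does not cross 180°.
Leg 3: -79.751° → +138.718°, shortest Δλ = -141.531° (west) — crosses 180°.
Leg 4: +138.718° → +100.462°, shortest Δλ = -38.256° (west) — does not cross 180°.
Leg 5: +100.462° → -89.619°, shortest Δλ = 169.919° (east) — crosses 180°.
Total crossings: 3.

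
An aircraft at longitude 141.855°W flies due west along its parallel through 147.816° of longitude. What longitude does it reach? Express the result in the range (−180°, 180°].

70.329°E

Start at -141.855°; shift −147.816° → -289.671°.
-289.671° lies outside (−180°, 180°]; add 360° → +70.329°.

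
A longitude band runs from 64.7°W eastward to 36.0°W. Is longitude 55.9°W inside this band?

Yes

Band width going east from -64.7° to -36.0°: ((-36.0 − -64.7) mod 360) = 28.7°.
Offset of -55.9° east of the west edge: ((-55.9 − -64.7) mod 360) = 8.8°.
8.8° ≤ 28.7° ⇒ inside.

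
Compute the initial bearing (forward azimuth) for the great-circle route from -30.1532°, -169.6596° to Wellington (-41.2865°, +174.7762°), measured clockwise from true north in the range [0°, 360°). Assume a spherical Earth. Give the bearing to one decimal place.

Δλ = 174.7762 − -169.6596 = 344.4358°; wrapped into (−180°, 180°]: -15.5642°.
θ = atan2( sin Δλ · cos φ₂ , cos φ₁ · sin φ₂ − sin φ₁ · cos φ₂ · cos Δλ )
  = atan2(-0.20162, -0.20693) = -135.745° → normalised to [0°, 360°): 224.255°.

224.3°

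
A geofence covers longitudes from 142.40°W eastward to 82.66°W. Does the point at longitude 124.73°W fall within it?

Band width going east from -142.40° to -82.66°: ((-82.66 − -142.40) mod 360) = 59.74°.
Offset of -124.73° east of the west edge: ((-124.73 − -142.40) mod 360) = 17.67°.
17.67° ≤ 59.74° ⇒ inside.

Yes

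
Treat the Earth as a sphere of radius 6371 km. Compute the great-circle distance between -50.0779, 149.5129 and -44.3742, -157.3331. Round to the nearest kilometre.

3977 km

Δλ = -157.3331 − 149.5129 = -306.8460°; wrapped into (−180°, 180°]: 53.1540°.
Δφ = -44.3742 − -50.0779 = 5.7037°.
a = sin²(Δφ/2) + cos φ₁ · cos φ₂ · sin²(Δλ/2) = 0.094294.
c = 2·atan2(√a, √(1−a)) = 0.62423 rad → d = 6371·c ≈ 3976.99 km.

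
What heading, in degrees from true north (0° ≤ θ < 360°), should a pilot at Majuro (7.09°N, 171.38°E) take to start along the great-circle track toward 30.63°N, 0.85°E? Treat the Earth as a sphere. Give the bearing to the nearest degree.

Δλ = 0.85 − 171.38 = -170.53°.
θ = atan2( sin Δλ · cos φ₂ , cos φ₁ · sin φ₂ − sin φ₁ · cos φ₂ · cos Δλ )
  = atan2(-0.14158, 0.61036) = -13.059° → normalised to [0°, 360°): 346.941°.

347°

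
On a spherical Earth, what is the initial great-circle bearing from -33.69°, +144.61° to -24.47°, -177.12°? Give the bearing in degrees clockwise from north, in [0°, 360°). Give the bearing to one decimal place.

84.8°

Δλ = -177.12 − 144.61 = -321.73°; wrapped into (−180°, 180°]: 38.27°.
θ = atan2( sin Δλ · cos φ₂ , cos φ₁ · sin φ₂ − sin φ₁ · cos φ₂ · cos Δλ )
  = atan2(0.56374, 0.05173) = 84.757° → normalised to [0°, 360°): 84.757°.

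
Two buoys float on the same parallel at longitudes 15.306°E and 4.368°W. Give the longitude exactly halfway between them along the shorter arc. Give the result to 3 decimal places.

5.469°E

Signed shortest Δλ from +15.306° to -4.368° is -19.674°.
Midpoint longitude = +15.306° + (-19.674°)/2 = +15.306° − 9.837° = +5.469°.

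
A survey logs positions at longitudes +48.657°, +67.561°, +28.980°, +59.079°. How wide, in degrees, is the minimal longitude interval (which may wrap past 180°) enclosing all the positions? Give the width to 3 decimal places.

Sort the longitudes: +28.980°, +48.657°, +59.079°, +67.561°.
Eastward gaps between consecutive values (wrapping around): 19.677°, 10.422°, 8.482°, 321.419°.
Largest gap = 321.419° ⇒ minimal covering band is its complement: 360° − 321.419° = 38.581°.
Band runs from +28.980° eastward to +67.561°.

38.581°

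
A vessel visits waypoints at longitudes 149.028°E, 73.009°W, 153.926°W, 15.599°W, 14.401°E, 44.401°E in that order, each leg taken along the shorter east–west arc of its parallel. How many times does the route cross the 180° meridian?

Leg 1: +149.028° → -73.009°, shortest Δλ = 137.963° (east) — crosses 180°.
Leg 2: -73.009° → -153.926°, shortest Δλ = -80.917° (west) — does not cross 180°.
Leg 3: -153.926° → -15.599°, shortest Δλ = 138.327° (east) — does not cross 180°.
Leg 4: -15.599° → +14.401°, shortest Δλ = 30.0° (east) — does not cross 180°.
Leg 5: +14.401° → +44.401°, shortest Δλ = 30.0° (east) — does not cross 180°.
Total crossings: 1.

1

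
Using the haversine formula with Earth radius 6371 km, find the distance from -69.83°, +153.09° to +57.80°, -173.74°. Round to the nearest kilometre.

Δλ = -173.74 − 153.09 = -326.83°; wrapped into (−180°, 180°]: 33.17°.
Δφ = 57.80 − -69.83 = 127.63°.
a = sin²(Δφ/2) + cos φ₁ · cos φ₂ · sin²(Δλ/2) = 0.820250.
c = 2·atan2(√a, √(1−a)) = 2.26595 rad → d = 6371·c ≈ 14436.34 km.

14436 km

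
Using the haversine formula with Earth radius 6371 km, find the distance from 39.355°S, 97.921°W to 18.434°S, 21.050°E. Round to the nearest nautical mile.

Δλ = 21.050 − -97.921 = 118.971°.
Δφ = -18.434 − -39.355 = 20.921°.
a = sin²(Δφ/2) + cos φ₁ · cos φ₂ · sin²(Δλ/2) = 0.577396.
c = 2·atan2(√a, √(1−a)) = 1.72621 rad → d = 6371·c ≈ 10997.71 km ≈ 5938.29 nmi.

5938 nmi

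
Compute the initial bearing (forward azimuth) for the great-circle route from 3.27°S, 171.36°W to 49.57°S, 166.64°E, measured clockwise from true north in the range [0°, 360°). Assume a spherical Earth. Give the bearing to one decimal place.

198.5°

Δλ = 166.64 − -171.36 = 338.00°; wrapped into (−180°, 180°]: -22.00°.
θ = atan2( sin Δλ · cos φ₂ , cos φ₁ · sin φ₂ − sin φ₁ · cos φ₂ · cos Δλ )
  = atan2(-0.24294, -0.72566) = -161.490° → normalised to [0°, 360°): 198.510°.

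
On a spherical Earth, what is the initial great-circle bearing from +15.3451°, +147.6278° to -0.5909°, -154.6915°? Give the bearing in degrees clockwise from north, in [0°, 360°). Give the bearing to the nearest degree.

Δλ = -154.6915 − 147.6278 = -302.3193°; wrapped into (−180°, 180°]: 57.6807°.
θ = atan2( sin Δλ · cos φ₂ , cos φ₁ · sin φ₂ − sin φ₁ · cos φ₂ · cos Δλ )
  = atan2(0.84504, -0.15142) = 100.159° → normalised to [0°, 360°): 100.159°.

100°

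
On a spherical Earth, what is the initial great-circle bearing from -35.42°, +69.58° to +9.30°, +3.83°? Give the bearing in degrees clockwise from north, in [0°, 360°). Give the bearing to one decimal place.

Δλ = 3.83 − 69.58 = -65.75°.
θ = atan2( sin Δλ · cos φ₂ , cos φ₁ · sin φ₂ − sin φ₁ · cos φ₂ · cos Δλ )
  = atan2(-0.89978, 0.36660) = -67.832° → normalised to [0°, 360°): 292.168°.

292.2°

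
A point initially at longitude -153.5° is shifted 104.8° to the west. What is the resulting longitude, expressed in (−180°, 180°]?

Start at -153.5°; shift −104.8° → -258.3°.
-258.3° lies outside (−180°, 180°]; add 360° → +101.7°.

+101.7°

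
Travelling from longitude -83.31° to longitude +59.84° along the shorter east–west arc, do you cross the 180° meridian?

No

Signed shortest Δλ = ((59.84 − -83.31 + 180) mod 360) − 180 = 143.15°.
Going east by 143.15° from -83.31° reaches +59.84° without touching 180°.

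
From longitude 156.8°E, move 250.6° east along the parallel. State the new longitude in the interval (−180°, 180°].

Start at +156.8°; shift +250.6° → +407.4°.
+407.4° lies outside (−180°, 180°]; subtract 360° → +47.4°.

47.4°E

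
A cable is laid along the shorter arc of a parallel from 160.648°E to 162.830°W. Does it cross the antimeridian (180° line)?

Naïve |-162.830 − 160.648| = 323.478° > 180°, so the shorter arc goes the other way round — across 180°.
Signed shortest Δλ = ((-162.830 − 160.648 + 180) mod 360) − 180 = 36.522°.
Going east by 36.522° from +160.648° passes through 180° before reaching -162.830°.

Yes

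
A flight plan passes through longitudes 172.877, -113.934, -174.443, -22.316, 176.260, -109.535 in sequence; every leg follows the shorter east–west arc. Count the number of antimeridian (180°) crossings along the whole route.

Leg 1: +172.877° → -113.934°, shortest Δλ = 73.189° (east) — crosses 180°.
Leg 2: -113.934° → -174.443°, shortest Δλ = -60.509° (west) — does not cross 180°.
Leg 3: -174.443° → -22.316°, shortest Δλ = 152.127° (east) — does not cross 180°.
Leg 4: -22.316° → +176.260°, shortest Δλ = -161.424° (west) — crosses 180°.
Leg 5: +176.260° → -109.535°, shortest Δλ = 74.205° (east) — crosses 180°.
Total crossings: 3.

3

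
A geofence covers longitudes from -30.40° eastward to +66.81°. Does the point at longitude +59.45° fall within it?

Yes

Band width going east from -30.40° to +66.81°: ((66.81 − -30.40) mod 360) = 97.21°.
Offset of +59.45° east of the west edge: ((59.45 − -30.40) mod 360) = 89.85°.
89.85° ≤ 97.21° ⇒ inside.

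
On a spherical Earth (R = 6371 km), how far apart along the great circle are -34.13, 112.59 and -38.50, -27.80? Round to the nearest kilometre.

10966 km

Δλ = -27.80 − 112.59 = -140.39°.
Δφ = -38.50 − -34.13 = -4.37°.
a = sin²(Δφ/2) + cos φ₁ · cos φ₂ · sin²(Δλ/2) = 0.574902.
c = 2·atan2(√a, √(1−a)) = 1.72117 rad → d = 6371·c ≈ 10965.55 km.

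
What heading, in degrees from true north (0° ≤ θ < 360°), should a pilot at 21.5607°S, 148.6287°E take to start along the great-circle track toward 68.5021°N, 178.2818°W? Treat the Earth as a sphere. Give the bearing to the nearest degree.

Δλ = -178.2818 − 148.6287 = -326.9105°; wrapped into (−180°, 180°]: 33.0895°.
θ = atan2( sin Δλ · cos φ₂ , cos φ₁ · sin φ₂ − sin φ₁ · cos φ₂ · cos Δλ )
  = atan2(0.20007, 0.97816) = 11.560° → normalised to [0°, 360°): 11.560°.

12°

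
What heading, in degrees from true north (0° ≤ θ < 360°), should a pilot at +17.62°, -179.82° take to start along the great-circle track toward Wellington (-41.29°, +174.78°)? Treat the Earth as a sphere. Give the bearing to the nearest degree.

185°

Δλ = 174.78 − -179.82 = 354.60°; wrapped into (−180°, 180°]: -5.40°.
θ = atan2( sin Δλ · cos φ₂ , cos φ₁ · sin φ₂ − sin φ₁ · cos φ₂ · cos Δλ )
  = atan2(-0.07071, -0.85535) = -175.274° → normalised to [0°, 360°): 184.726°.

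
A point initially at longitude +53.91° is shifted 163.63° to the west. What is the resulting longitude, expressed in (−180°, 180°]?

-109.72°

Start at +53.91°; shift −163.63° → -109.72°.
-109.72° already lies in (−180°, 180°].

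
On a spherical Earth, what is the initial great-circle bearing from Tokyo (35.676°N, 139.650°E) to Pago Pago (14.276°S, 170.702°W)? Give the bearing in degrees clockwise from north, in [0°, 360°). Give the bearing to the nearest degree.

Δλ = -170.702 − 139.650 = -310.352°; wrapped into (−180°, 180°]: 49.648°.
θ = atan2( sin Δλ · cos φ₂ , cos φ₁ · sin φ₂ − sin φ₁ · cos φ₂ · cos Δλ )
  = atan2(0.73855, -0.56627) = 127.478° → normalised to [0°, 360°): 127.478°.

127°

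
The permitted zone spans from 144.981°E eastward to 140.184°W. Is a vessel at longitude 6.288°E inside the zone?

Band width going east from +144.981° to -140.184°: ((-140.184 − 144.981) mod 360) = 74.835°.
Offset of +6.288° east of the west edge: ((6.288 − 144.981) mod 360) = 221.307°.
221.307° > 74.835° ⇒ outside.

No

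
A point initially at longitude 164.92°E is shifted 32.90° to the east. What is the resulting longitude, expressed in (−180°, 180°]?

Start at +164.92°; shift +32.90° → +197.82°.
+197.82° lies outside (−180°, 180°]; subtract 360° → -162.18°.

162.18°W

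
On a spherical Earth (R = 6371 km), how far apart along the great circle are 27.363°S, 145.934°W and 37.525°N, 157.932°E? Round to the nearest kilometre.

9289 km

Δλ = 157.932 − -145.934 = 303.866°; wrapped into (−180°, 180°]: -56.134°.
Δφ = 37.525 − -27.363 = 64.888°.
a = sin²(Δφ/2) + cos φ₁ · cos φ₂ · sin²(Δλ/2) = 0.443730.
c = 2·atan2(√a, √(1−a)) = 1.45802 rad → d = 6371·c ≈ 9289.03 km.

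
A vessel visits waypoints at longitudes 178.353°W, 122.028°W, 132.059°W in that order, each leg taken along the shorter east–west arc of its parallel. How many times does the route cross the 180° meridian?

Leg 1: -178.353° → -122.028°, shortest Δλ = 56.325° (east) — does not cross 180°.
Leg 2: -122.028° → -132.059°, shortest Δλ = -10.031° (west) — does not cross 180°.
Total crossings: 0.

0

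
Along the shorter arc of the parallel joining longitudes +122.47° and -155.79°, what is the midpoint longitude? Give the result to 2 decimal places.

+163.34°

Signed shortest Δλ from +122.47° to -155.79° is +81.74°.
Midpoint longitude = +122.47° + (+81.74°)/2 = +122.47° + 40.87° = +163.34°.
(The naïve average (+122.47 + -155.79)/2 = -16.66° is on the wrong side of the globe.)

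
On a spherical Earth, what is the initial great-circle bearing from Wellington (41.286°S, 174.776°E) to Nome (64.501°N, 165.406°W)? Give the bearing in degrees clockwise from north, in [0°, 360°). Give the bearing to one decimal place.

Δλ = -165.406 − 174.776 = -340.182°; wrapped into (−180°, 180°]: 19.818°.
θ = atan2( sin Δλ · cos φ₂ , cos φ₁ · sin φ₂ − sin φ₁ · cos φ₂ · cos Δλ )
  = atan2(0.14595, 0.94546) = 8.776° → normalised to [0°, 360°): 8.776°.

8.8°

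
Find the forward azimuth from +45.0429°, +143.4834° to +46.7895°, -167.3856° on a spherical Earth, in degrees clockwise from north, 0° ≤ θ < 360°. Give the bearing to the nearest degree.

Δλ = -167.3856 − 143.4834 = -310.8690°; wrapped into (−180°, 180°]: 49.1310°.
θ = atan2( sin Δλ · cos φ₂ , cos φ₁ · sin φ₂ − sin φ₁ · cos φ₂ · cos Δλ )
  = atan2(0.51776, 0.19796) = 69.076° → normalised to [0°, 360°): 69.076°.

69°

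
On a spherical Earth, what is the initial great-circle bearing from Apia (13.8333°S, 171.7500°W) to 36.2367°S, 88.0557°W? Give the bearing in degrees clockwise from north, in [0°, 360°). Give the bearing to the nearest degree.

Δλ = -88.0557 − -171.7500 = 83.6943°.
θ = atan2( sin Δλ · cos φ₂ , cos φ₁ · sin φ₂ − sin φ₁ · cos φ₂ · cos Δλ )
  = atan2(0.80170, -0.55280) = 124.587° → normalised to [0°, 360°): 124.587°.

125°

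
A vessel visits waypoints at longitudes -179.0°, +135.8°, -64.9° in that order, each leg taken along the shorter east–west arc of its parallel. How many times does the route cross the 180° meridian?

2

Leg 1: -179.0° → +135.8°, shortest Δλ = -45.2° (west) — crosses 180°.
Leg 2: +135.8° → -64.9°, shortest Δλ = 159.3° (east) — crosses 180°.
Total crossings: 2.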